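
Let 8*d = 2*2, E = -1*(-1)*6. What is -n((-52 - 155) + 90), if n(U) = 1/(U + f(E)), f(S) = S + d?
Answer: 2/221 ≈ 0.0090498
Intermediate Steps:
E = 6 (E = 1*6 = 6)
d = 1/2 (d = (2*2)/8 = (1/8)*4 = 1/2 ≈ 0.50000)
f(S) = 1/2 + S (f(S) = S + 1/2 = 1/2 + S)
n(U) = 1/(13/2 + U) (n(U) = 1/(U + (1/2 + 6)) = 1/(U + 13/2) = 1/(13/2 + U))
-n((-52 - 155) + 90) = -2/(13 + 2*((-52 - 155) + 90)) = -2/(13 + 2*(-207 + 90)) = -2/(13 + 2*(-117)) = -2/(13 - 234) = -2/(-221) = -2*(-1)/221 = -1*(-2/221) = 2/221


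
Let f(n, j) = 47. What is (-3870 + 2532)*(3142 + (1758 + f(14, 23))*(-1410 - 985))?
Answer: 5779936554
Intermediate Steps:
(-3870 + 2532)*(3142 + (1758 + f(14, 23))*(-1410 - 985)) = (-3870 + 2532)*(3142 + (1758 + 47)*(-1410 - 985)) = -1338*(3142 + 1805*(-2395)) = -1338*(3142 - 4322975) = -1338*(-4319833) = 5779936554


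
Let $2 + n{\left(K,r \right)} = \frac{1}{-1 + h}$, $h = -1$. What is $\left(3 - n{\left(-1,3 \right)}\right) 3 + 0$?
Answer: $\frac{33}{2} \approx 16.5$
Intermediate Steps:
$n{\left(K,r \right)} = - \frac{5}{2}$ ($n{\left(K,r \right)} = -2 + \frac{1}{-1 - 1} = -2 + \frac{1}{-2} = -2 - \frac{1}{2} = - \frac{5}{2}$)
$\left(3 - n{\left(-1,3 \right)}\right) 3 + 0 = \left(3 - - \frac{5}{2}\right) 3 + 0 = \left(3 + \frac{5}{2}\right) 3 + 0 = \frac{11}{2} \cdot 3 + 0 = \frac{33}{2} + 0 = \frac{33}{2}$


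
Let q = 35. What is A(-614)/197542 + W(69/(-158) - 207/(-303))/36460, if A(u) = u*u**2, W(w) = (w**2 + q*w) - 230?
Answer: -1074610187074358686991/917071161213284240 ≈ -1171.8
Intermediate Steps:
W(w) = -230 + w**2 + 35*w (W(w) = (w**2 + 35*w) - 230 = -230 + w**2 + 35*w)
A(u) = u**3
A(-614)/197542 + W(69/(-158) - 207/(-303))/36460 = (-614)**3/197542 + (-230 + (69/(-158) - 207/(-303))**2 + 35*(69/(-158) - 207/(-303)))/36460 = -231475544*1/197542 + (-230 + (69*(-1/158) - 207*(-1/303))**2 + 35*(69*(-1/158) - 207*(-1/303)))*(1/36460) = -115737772/98771 + (-230 + (-69/158 + 69/101)**2 + 35*(-69/158 + 69/101))*(1/36460) = -115737772/98771 + (-230 + (3933/15958)**2 + 35*(3933/15958))*(1/36460) = -115737772/98771 + (-230 + 15468489/254657764 + 137655/15958)*(1/36460) = -115737772/98771 - 56359118741/254657764*1/36460 = -115737772/98771 - 56359118741/9284822075440 = -1074610187074358686991/917071161213284240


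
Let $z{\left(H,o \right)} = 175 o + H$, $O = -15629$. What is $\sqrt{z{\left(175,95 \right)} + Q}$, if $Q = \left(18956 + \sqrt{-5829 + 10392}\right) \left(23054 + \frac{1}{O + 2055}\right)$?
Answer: $\frac{\sqrt{80524005975493080 + 165663405263070 \sqrt{3}}}{13574} \approx 20942.0$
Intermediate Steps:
$z{\left(H,o \right)} = H + 175 o$
$Q = \frac{2965997882610}{6787} + \frac{12204464805 \sqrt{3}}{13574}$ ($Q = \left(18956 + \sqrt{-5829 + 10392}\right) \left(23054 + \frac{1}{-15629 + 2055}\right) = \left(18956 + \sqrt{4563}\right) \left(23054 + \frac{1}{-13574}\right) = \left(18956 + 39 \sqrt{3}\right) \left(23054 - \frac{1}{13574}\right) = \left(18956 + 39 \sqrt{3}\right) \frac{312934995}{13574} = \frac{2965997882610}{6787} + \frac{12204464805 \sqrt{3}}{13574} \approx 4.3857 \cdot 10^{8}$)
$\sqrt{z{\left(175,95 \right)} + Q} = \sqrt{\left(175 + 175 \cdot 95\right) + \left(\frac{2965997882610}{6787} + \frac{12204464805 \sqrt{3}}{13574}\right)} = \sqrt{\left(175 + 16625\right) + \left(\frac{2965997882610}{6787} + \frac{12204464805 \sqrt{3}}{13574}\right)} = \sqrt{16800 + \left(\frac{2965997882610}{6787} + \frac{12204464805 \sqrt{3}}{13574}\right)} = \sqrt{\frac{2966111904210}{6787} + \frac{12204464805 \sqrt{3}}{13574}}$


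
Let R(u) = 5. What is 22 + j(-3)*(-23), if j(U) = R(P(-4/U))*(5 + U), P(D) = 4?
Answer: -208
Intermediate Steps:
j(U) = 25 + 5*U (j(U) = 5*(5 + U) = 25 + 5*U)
22 + j(-3)*(-23) = 22 + (25 + 5*(-3))*(-23) = 22 + (25 - 15)*(-23) = 22 + 10*(-23) = 22 - 230 = -208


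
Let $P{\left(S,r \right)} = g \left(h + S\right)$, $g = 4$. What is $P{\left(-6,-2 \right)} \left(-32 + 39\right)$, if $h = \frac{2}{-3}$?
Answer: $- \frac{560}{3} \approx -186.67$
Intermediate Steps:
$h = - \frac{2}{3}$ ($h = 2 \left(- \frac{1}{3}\right) = - \frac{2}{3} \approx -0.66667$)
$P{\left(S,r \right)} = - \frac{8}{3} + 4 S$ ($P{\left(S,r \right)} = 4 \left(- \frac{2}{3} + S\right) = - \frac{8}{3} + 4 S$)
$P{\left(-6,-2 \right)} \left(-32 + 39\right) = \left(- \frac{8}{3} + 4 \left(-6\right)\right) \left(-32 + 39\right) = \left(- \frac{8}{3} - 24\right) 7 = \left(- \frac{80}{3}\right) 7 = - \frac{560}{3}$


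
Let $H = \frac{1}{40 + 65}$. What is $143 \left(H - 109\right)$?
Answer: $- \frac{1636492}{105} \approx -15586.0$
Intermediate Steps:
$H = \frac{1}{105} \approx 0.0095238$
$143 \left(H - 109\right) = 143 \left(\frac{1}{105} - 109\right) = 143 \left(- \frac{11444}{105}\right) = - \frac{1636492}{105}$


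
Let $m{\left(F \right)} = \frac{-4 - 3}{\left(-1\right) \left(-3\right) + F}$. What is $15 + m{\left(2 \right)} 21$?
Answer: $- \frac{72}{5} \approx -14.4$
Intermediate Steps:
$m{\left(F \right)} = - \frac{7}{3 + F}$
$15 + m{\left(2 \right)} 21 = 15 + - \frac{7}{3 + 2} \cdot 21 = 15 + - \frac{7}{5} \cdot 21 = 15 + \left(-7\right) \frac{1}{5} \cdot 21 = 15 - \frac{147}{5} = - \frac{72}{5}$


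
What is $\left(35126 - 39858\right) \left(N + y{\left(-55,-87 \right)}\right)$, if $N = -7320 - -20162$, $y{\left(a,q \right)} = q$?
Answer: $-60356660$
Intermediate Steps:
$N = 12842$ ($N = -7320 + 20162 = 12842$)
$\left(35126 - 39858\right) \left(N + y{\left(-55,-87 \right)}\right) = \left(35126 - 39858\right) \left(12842 - 87\right) = \left(-4732\right) 12755 = -60356660$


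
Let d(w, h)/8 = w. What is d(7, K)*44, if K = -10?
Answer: 2464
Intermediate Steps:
d(w, h) = 8*w
d(7, K)*44 = (8*7)*44 = 56*44 = 2464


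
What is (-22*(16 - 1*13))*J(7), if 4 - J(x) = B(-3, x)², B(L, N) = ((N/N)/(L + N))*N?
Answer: -495/8 ≈ -61.875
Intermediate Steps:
B(L, N) = N/(L + N) (B(L, N) = (1/(L + N))*N = N/(L + N))
J(x) = 4 - x²/(-3 + x)² (J(x) = 4 - (x/(-3 + x))² = 4 - x²/(-3 + x)²)
(-22*(16 - 1*13))*J(7) = (-22*(16 - 1*13))*(4 - 1*7²/(-3 + 7)²) = (-22*(16 - 13))*(4 - 1*49/4²) = (-22*3)*(4 - 1*49*1/16) = -66*(4 - 49/16) = -66*15/16 = -495/8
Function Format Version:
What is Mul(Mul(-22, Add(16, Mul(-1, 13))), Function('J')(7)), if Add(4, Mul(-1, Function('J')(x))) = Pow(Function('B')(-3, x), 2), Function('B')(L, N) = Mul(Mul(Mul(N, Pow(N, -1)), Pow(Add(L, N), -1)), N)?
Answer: Rational(-495, 8) ≈ -61.875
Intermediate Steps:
Function('B')(L, N) = Mul(N, Pow(Add(L, N), -1)) (Function('B')(L, N) = Mul(Mul(1, Pow(Add(L, N), -1)), N) = Mul(Pow(Add(L, N), -1), N) = Mul(N, Pow(Add(L, N), -1)))
Function('J')(x) = Add(4, Mul(-1, Pow(x, 2), Pow(Add(-3, x), -2))) (Function('J')(x) = Add(4, Mul(-1, Pow(Mul(x, Pow(Add(-3, x), -1)), 2))) = Add(4, Mul(-1, Mul(Pow(x, 2), Pow(Add(-3, x), -2)))) = Add(4, Mul(-1, Pow(x, 2), Pow(Add(-3, x), -2))))
Mul(Mul(-22, Add(16, Mul(-1, 13))), Function('J')(7)) = Mul(Mul(-22, Add(16, Mul(-1, 13))), Add(4, Mul(-1, Pow(7, 2), Pow(Add(-3, 7), -2)))) = Mul(Mul(-22, Add(16, -13)), Add(4, Mul(-1, 49, Pow(4, -2)))) = Mul(Mul(-22, 3), Add(4, Mul(-1, 49, Rational(1, 16)))) = Mul(-66, Add(4, Rational(-49, 16))) = Mul(-66, Rational(15, 16)) = Rational(-495, 8)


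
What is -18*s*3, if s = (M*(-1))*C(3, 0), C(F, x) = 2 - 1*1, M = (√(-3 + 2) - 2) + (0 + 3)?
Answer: 54 + 54*I ≈ 54.0 + 54.0*I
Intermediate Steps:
M = 1 + I (M = (√(-1) - 2) + 3 = (I - 2) + 3 = (-2 + I) + 3 = 1 + I ≈ 1.0 + 1.0*I)
C(F, x) = 1 (C(F, x) = 2 - 1 = 1)
s = -1 - I (s = ((1 + I)*(-1))*1 = (-1 - I)*1 = -1 - I ≈ -1.0 - 1.0*I)
-18*s*3 = -18*(-1 - I)*3 = (18 + 18*I)*3 = 54 + 54*I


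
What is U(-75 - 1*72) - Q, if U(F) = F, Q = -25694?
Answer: 25547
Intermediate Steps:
U(-75 - 1*72) - Q = (-75 - 1*72) - 1*(-25694) = (-75 - 72) + 25694 = -147 + 25694 = 25547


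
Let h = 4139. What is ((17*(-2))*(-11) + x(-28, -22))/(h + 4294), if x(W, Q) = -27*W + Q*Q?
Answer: 538/2811 ≈ 0.19139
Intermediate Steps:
x(W, Q) = Q² - 27*W (x(W, Q) = -27*W + Q² = Q² - 27*W)
((17*(-2))*(-11) + x(-28, -22))/(h + 4294) = ((17*(-2))*(-11) + ((-22)² - 27*(-28)))/(4139 + 4294) = (-34*(-11) + (484 + 756))/8433 = (374 + 1240)*(1/8433) = 1614*(1/8433) = 538/2811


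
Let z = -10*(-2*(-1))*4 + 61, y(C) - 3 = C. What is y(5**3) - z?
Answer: 147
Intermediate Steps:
y(C) = 3 + C
z = -19 (z = -20*4 + 61 = -10*8 + 61 = -80 + 61 = -19)
y(5**3) - z = (3 + 5**3) - 1*(-19) = (3 + 125) + 19 = 128 + 19 = 147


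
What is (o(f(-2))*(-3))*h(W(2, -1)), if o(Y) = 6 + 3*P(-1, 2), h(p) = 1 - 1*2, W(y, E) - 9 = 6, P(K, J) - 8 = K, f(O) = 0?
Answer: 81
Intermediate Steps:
P(K, J) = 8 + K
W(y, E) = 15 (W(y, E) = 9 + 6 = 15)
h(p) = -1 (h(p) = 1 - 2 = -1)
o(Y) = 27 (o(Y) = 6 + 3*(8 - 1) = 6 + 3*7 = 6 + 21 = 27)
(o(f(-2))*(-3))*h(W(2, -1)) = (27*(-3))*(-1) = -81*(-1) = 81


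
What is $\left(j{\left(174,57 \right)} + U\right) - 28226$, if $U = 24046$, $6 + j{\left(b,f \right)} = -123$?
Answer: $-4309$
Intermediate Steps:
$j{\left(b,f \right)} = -129$ ($j{\left(b,f \right)} = -6 - 123 = -129$)
$\left(j{\left(174,57 \right)} + U\right) - 28226 = \left(-129 + 24046\right) - 28226 = 23917 - 28226 = -4309$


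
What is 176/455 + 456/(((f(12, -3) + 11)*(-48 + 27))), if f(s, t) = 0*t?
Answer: -7944/5005 ≈ -1.5872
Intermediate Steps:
f(s, t) = 0
176/455 + 456/(((f(12, -3) + 11)*(-48 + 27))) = 176/455 + 456/(((0 + 11)*(-48 + 27))) = 176*(1/455) + 456/((11*(-21))) = 176/455 + 456/(-231) = 176/455 + 456*(-1/231) = 176/455 - 152/77 = -7944/5005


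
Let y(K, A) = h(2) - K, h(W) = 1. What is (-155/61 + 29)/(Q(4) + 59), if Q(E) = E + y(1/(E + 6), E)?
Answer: 5380/12993 ≈ 0.41407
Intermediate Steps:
y(K, A) = 1 - K
Q(E) = 1 + E - 1/(6 + E) (Q(E) = E + (1 - 1/(E + 6)) = E + (1 - 1/(6 + E)) = 1 + E - 1/(6 + E))
(-155/61 + 29)/(Q(4) + 59) = (-155/61 + 29)/((-1 + (1 + 4)*(6 + 4))/(6 + 4) + 59) = (-155*1/61 + 29)/((-1 + 5*10)/10 + 59) = (-155/61 + 29)/((-1 + 50)/10 + 59) = (1614/61)/((⅒)*49 + 59) = (1614/61)/(49/10 + 59) = (1614/61)/(639/10) = (10/639)*(1614/61) = 5380/12993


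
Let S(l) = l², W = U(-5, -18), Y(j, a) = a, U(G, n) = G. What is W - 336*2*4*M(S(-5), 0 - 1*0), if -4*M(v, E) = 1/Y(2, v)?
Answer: 547/25 ≈ 21.880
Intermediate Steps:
W = -5
M(v, E) = -1/(4*v)
W - 336*2*4*M(S(-5), 0 - 1*0) = -5 - 336*2*4*(-1/(4*((-5)²))) = -5 - 2688*(-¼/25) = -5 - 2688*(-¼*1/25) = -5 - 2688*(-1)/100 = -5 - 336*(-2/25) = -5 + 672/25 = 547/25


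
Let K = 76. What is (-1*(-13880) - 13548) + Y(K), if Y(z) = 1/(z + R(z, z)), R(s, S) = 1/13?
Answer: 328361/989 ≈ 332.01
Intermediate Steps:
R(s, S) = 1/13
Y(z) = 1/(1/13 + z) (Y(z) = 1/(z + 1/13) = 1/(1/13 + z))
(-1*(-13880) - 13548) + Y(K) = (-1*(-13880) - 13548) + 13/(1 + 13*76) = (13880 - 13548) + 13/(1 + 988) = 332 + 13/989 = 328361/989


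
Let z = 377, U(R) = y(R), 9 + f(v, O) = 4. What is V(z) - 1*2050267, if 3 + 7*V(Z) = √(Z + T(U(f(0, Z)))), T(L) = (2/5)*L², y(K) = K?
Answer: -14351872/7 + 3*√43/7 ≈ -2.0503e+6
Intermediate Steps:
f(v, O) = -5 (f(v, O) = -9 + 4 = -5)
U(R) = R
T(L) = 2*L²/5 (T(L) = (2*(⅕))*L² = 2*L²/5)
V(Z) = -3/7 + √(10 + Z)/7 (V(Z) = -3/7 + √(Z + (⅖)*(-5)²)/7 = -3/7 + √(Z + (⅖)*25)/7 = -3/7 + √(Z + 10)/7 = -3/7 + √(10 + Z)/7)
V(z) - 1*2050267 = (-3/7 + √(10 + 377)/7) - 1*2050267 = (-3/7 + √387/7) - 2050267 = (-3/7 + (3*√43)/7) - 2050267 = (-3/7 + 3*√43/7) - 2050267 = -14351872/7 + 3*√43/7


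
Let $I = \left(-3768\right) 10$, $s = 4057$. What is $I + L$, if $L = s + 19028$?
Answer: $-14595$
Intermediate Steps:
$L = 23085$ ($L = 4057 + 19028 = 23085$)
$I = -37680$
$I + L = -37680 + 23085 = -14595$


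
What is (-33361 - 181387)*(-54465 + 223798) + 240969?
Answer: -36363682115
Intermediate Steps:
(-33361 - 181387)*(-54465 + 223798) + 240969 = -214748*169333 + 240969 = -36363923084 + 240969 = -36363682115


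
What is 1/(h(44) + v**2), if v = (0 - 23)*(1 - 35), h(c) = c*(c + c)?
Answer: 1/615396 ≈ 1.6250e-6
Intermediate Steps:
h(c) = 2*c**2 (h(c) = c*(2*c) = 2*c**2)
v = 782 (v = -23*(-34) = 782)
1/(h(44) + v**2) = 1/(2*44**2 + 782**2) = 1/(2*1936 + 611524) = 1/(3872 + 611524) = 1/615396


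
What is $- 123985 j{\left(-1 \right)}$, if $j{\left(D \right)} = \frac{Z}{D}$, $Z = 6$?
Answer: $743910$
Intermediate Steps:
$j{\left(D \right)} = \frac{6}{D}$
$- 123985 j{\left(-1 \right)} = - 123985 \frac{6}{-1} = - 123985 \cdot 6 \left(-1\right) = \left(-123985\right) \left(-6\right) = 743910$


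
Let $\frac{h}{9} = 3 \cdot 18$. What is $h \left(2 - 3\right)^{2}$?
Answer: $486$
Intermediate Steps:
$h = 486$ ($h = 9 \cdot 3 \cdot 18 = 9 \cdot 54 = 486$)
$h \left(2 - 3\right)^{2} = 486 \left(2 - 3\right)^{2} = 486 \left(-1\right)^{2} = 486 \cdot 1 = 486$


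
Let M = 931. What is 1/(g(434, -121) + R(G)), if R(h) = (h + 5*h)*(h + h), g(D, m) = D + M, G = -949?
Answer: 1/10808577 ≈ 9.2519e-8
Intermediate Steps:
g(D, m) = 931 + D (g(D, m) = D + 931 = 931 + D)
R(h) = 12*h**2 (R(h) = (6*h)*(2*h) = 12*h**2)
1/(g(434, -121) + R(G)) = 1/((931 + 434) + 12*(-949)**2) = 1/(1365 + 12*900601) = 1/(1365 + 10807212) = 1/10808577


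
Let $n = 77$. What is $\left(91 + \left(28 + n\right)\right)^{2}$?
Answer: $38416$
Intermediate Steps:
$\left(91 + \left(28 + n\right)\right)^{2} = \left(91 + \left(28 + 77\right)\right)^{2} = \left(91 + 105\right)^{2} = 196^{2} = 38416$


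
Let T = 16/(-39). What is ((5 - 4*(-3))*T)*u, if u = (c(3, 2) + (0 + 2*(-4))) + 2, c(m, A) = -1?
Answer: 1904/39 ≈ 48.820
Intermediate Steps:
T = -16/39 (T = 16*(-1/39) = -16/39 ≈ -0.41026)
u = -7 (u = (-1 + (0 + 2*(-4))) + 2 = (-1 + (0 - 8)) + 2 = (-1 - 8) + 2 = -9 + 2 = -7)
((5 - 4*(-3))*T)*u = ((5 - 4*(-3))*(-16/39))*(-7) = ((5 + 12)*(-16/39))*(-7) = (17*(-16/39))*(-7) = -272/39*(-7) = 1904/39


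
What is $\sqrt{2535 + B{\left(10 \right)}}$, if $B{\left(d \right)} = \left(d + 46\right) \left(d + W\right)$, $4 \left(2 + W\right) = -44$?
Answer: $3 \sqrt{263} \approx 48.652$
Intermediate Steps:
$W = -13$ ($W = -2 + \frac{1}{4} \left(-44\right) = -2 - 11 = -13$)
$B{\left(d \right)} = \left(-13 + d\right) \left(46 + d\right)$ ($B{\left(d \right)} = \left(d + 46\right) \left(d - 13\right) = \left(46 + d\right) \left(-13 + d\right) = \left(-13 + d\right) \left(46 + d\right)$)
$\sqrt{2535 + B{\left(10 \right)}} = \sqrt{2535 + \left(-598 + 10^{2} + 33 \cdot 10\right)} = \sqrt{2535 + \left(-598 + 100 + 330\right)} = \sqrt{2535 - 168} = \sqrt{2367} = 3 \sqrt{263}$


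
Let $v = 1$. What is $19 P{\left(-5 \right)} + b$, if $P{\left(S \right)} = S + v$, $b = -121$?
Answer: $-197$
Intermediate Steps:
$P{\left(S \right)} = 1 + S$ ($P{\left(S \right)} = S + 1 = 1 + S$)
$19 P{\left(-5 \right)} + b = 19 \left(1 - 5\right) - 121 = 19 \left(-4\right) - 121 = -76 - 121 = -197$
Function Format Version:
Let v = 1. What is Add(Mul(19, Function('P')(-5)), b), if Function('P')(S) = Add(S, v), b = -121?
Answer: -197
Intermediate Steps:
Function('P')(S) = Add(1, S) (Function('P')(S) = Add(S, 1) = Add(1, S))
Add(Mul(19, Function('P')(-5)), b) = Add(Mul(19, Add(1, -5)), -121) = Add(Mul(19, -4), -121) = Add(-76, -121) = -197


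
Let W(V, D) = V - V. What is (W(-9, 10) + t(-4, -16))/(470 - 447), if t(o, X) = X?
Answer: -16/23 ≈ -0.69565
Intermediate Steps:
W(V, D) = 0
(W(-9, 10) + t(-4, -16))/(470 - 447) = (0 - 16)/(470 - 447) = -16/23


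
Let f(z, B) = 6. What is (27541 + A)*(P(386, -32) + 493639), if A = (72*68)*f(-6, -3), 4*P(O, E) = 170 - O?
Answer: 28093377445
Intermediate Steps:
P(O, E) = 85/2 - O/4 (P(O, E) = (170 - O)/4 = 85/2 - O/4)
A = 29376 (A = (72*68)*6 = 4896*6 = 29376)
(27541 + A)*(P(386, -32) + 493639) = (27541 + 29376)*((85/2 - ¼*386) + 493639) = 56917*((85/2 - 193/2) + 493639) = 56917*(-54 + 493639) = 56917*493585 = 28093377445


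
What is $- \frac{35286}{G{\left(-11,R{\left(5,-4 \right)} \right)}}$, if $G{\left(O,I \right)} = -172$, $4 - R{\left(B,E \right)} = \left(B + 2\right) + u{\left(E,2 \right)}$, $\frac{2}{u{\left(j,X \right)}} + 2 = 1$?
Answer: $\frac{17643}{86} \approx 205.15$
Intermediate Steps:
$u{\left(j,X \right)} = -2$ ($u{\left(j,X \right)} = \frac{2}{-2 + 1} = \frac{2}{-1} = 2 \left(-1\right) = -2$)
$R{\left(B,E \right)} = 4 - B$ ($R{\left(B,E \right)} = 4 - \left(\left(B + 2\right) - 2\right) = 4 - \left(\left(2 + B\right) - 2\right) = 4 - B$)
$- \frac{35286}{G{\left(-11,R{\left(5,-4 \right)} \right)}} = - \frac{35286}{-172} = \left(-35286\right) \left(- \frac{1}{172}\right) = \frac{17643}{86}$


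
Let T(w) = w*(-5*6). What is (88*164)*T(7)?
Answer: -3030720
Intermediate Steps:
T(w) = -30*w (T(w) = w*(-30) = -30*w)
(88*164)*T(7) = (88*164)*(-30*7) = 14432*(-210) = -3030720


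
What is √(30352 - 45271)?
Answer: I*√14919 ≈ 122.14*I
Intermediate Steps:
√(30352 - 45271) = √(-14919) = I*√14919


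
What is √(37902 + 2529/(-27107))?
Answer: √27849921142395/27107 ≈ 194.68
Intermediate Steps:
√(37902 + 2529/(-27107)) = √(37902 + 2529*(-1/27107)) = √(37902 - 2529/27107) = √(1027406985/27107) = √27849921142395/27107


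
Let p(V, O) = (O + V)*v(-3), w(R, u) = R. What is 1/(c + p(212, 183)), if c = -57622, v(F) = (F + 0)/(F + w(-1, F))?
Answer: -4/229303 ≈ -1.7444e-5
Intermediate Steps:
v(F) = F/(-1 + F) (v(F) = (F + 0)/(F - 1) = F/(-1 + F))
p(V, O) = 3*O/4 + 3*V/4 (p(V, O) = (O + V)*(-3/(-1 - 3)) = (O + V)*(-3/(-4)) = (O + V)*(-3*(-¼)) = (O + V)*(¾) = 3*O/4 + 3*V/4)
1/(c + p(212, 183)) = 1/(-57622 + ((¾)*183 + (¾)*212)) = 1/(-57622 + (549/4 + 159)) = 1/(-57622 + 1185/4) = 1/(-229303/4) = -4/229303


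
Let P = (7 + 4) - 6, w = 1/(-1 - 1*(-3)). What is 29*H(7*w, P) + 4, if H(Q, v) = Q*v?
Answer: 1023/2 ≈ 511.50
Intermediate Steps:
w = 1/2 (w = 1/(-1 + 3) = 1/2 ≈ 0.50000)
P = 5 (P = 11 - 6 = 5)
29*H(7*w, P) + 4 = 29*((7*(1/2))*5) + 4 = 29*((7/2)*5) + 4 = 29*(35/2) + 4 = 1015/2 + 4 = 1023/2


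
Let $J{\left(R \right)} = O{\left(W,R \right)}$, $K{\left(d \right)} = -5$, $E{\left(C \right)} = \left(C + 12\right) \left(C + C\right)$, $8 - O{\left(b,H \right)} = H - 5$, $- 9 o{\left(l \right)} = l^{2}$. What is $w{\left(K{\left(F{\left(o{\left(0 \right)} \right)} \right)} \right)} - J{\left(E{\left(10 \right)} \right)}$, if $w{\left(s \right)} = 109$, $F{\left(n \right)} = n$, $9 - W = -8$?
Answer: $536$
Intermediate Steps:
$W = 17$ ($W = 9 - -8 = 9 + 8 = 17$)
$o{\left(l \right)} = - \frac{l^{2}}{9}$
$O{\left(b,H \right)} = 13 - H$ ($O{\left(b,H \right)} = 8 - \left(H - 5\right) = 8 - \left(-5 + H\right) = 13 - H$)
$E{\left(C \right)} = 2 C \left(12 + C\right)$ ($E{\left(C \right)} = \left(12 + C\right) 2 C = 2 C \left(12 + C\right)$)
$J{\left(R \right)} = 13 - R$
$w{\left(K{\left(F{\left(o{\left(0 \right)} \right)} \right)} \right)} - J{\left(E{\left(10 \right)} \right)} = 109 - \left(13 - 2 \cdot 10 \left(12 + 10\right)\right) = 109 - \left(13 - 2 \cdot 10 \cdot 22\right) = 109 - \left(13 - 440\right) = 109 - -427 = 109 + 427 = 536$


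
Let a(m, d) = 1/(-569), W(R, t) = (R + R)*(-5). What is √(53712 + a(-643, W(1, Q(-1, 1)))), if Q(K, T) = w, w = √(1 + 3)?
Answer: √17389850263/569 ≈ 231.76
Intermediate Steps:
w = 2 (w = √4 = 2)
Q(K, T) = 2
W(R, t) = -10*R (W(R, t) = (2*R)*(-5) = -10*R)
a(m, d) = -1/569
√(53712 + a(-643, W(1, Q(-1, 1)))) = √(53712 - 1/569) = √(30562127/569) = √17389850263/569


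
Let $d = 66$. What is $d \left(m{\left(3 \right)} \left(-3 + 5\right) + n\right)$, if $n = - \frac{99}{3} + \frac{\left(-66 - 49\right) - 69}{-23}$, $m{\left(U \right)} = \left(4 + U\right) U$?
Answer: $1122$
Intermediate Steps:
$m{\left(U \right)} = U \left(4 + U\right)$
$n = -25$ ($n = \left(-99\right) \frac{1}{3} + \left(-115 - 69\right) \left(- \frac{1}{23}\right) = -33 - -8 = -33 + 8 = -25$)
$d \left(m{\left(3 \right)} \left(-3 + 5\right) + n\right) = 66 \left(3 \left(4 + 3\right) \left(-3 + 5\right) - 25\right) = 66 \left(3 \cdot 7 \cdot 2 - 25\right) = 66 \left(21 \cdot 2 - 25\right) = 66 \left(42 - 25\right) = 66 \cdot 17 = 1122$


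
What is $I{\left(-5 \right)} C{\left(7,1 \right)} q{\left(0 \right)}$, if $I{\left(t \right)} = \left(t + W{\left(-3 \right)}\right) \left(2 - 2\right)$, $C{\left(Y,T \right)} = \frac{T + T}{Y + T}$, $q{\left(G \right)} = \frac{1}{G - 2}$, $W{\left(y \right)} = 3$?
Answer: $0$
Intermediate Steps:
$q{\left(G \right)} = \frac{1}{-2 + G}$
$C{\left(Y,T \right)} = \frac{2 T}{T + Y}$
$I{\left(t \right)} = 0$ ($I{\left(t \right)} = \left(t + 3\right) \left(2 - 2\right) = \left(3 + t\right) 0 = 0$)
$I{\left(-5 \right)} C{\left(7,1 \right)} q{\left(0 \right)} = \frac{0 \cdot 2 \cdot 1 \frac{1}{1 + 7}}{-2 + 0} = \frac{0 \cdot 2 \cdot 1 \cdot \frac{1}{8}}{-2} = 0 \cdot 2 \cdot 1 \cdot \frac{1}{8} \left(- \frac{1}{2}\right) = 0 \cdot \frac{1}{4} \left(- \frac{1}{2}\right) = 0 \left(- \frac{1}{2}\right) = 0$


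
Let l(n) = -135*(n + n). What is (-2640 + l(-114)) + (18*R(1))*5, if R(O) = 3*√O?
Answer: 28410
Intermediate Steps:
l(n) = -270*n
(-2640 + l(-114)) + (18*R(1))*5 = (-2640 - 270*(-114)) + (18*(3*√1))*5 = (-2640 + 30780) + (18*(3*1))*5 = 28140 + (18*3)*5 = 28140 + 54*5 = 28140 + 270 = 28410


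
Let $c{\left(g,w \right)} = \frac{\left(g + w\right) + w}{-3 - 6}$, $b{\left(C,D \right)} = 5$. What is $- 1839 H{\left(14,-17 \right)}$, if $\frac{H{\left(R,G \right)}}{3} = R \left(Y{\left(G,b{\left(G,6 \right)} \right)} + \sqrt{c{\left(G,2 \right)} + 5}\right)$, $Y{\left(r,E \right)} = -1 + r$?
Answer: $1390284 - 25746 \sqrt{58} \approx 1.1942 \cdot 10^{6}$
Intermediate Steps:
$c{\left(g,w \right)} = - \frac{2 w}{9} - \frac{g}{9}$ ($c{\left(g,w \right)} = \frac{g + 2 w}{-3 - 6} = \frac{g + 2 w}{-9} = \left(g + 2 w\right) \left(- \frac{1}{9}\right) = - \frac{2 w}{9} - \frac{g}{9}$)
$H{\left(R,G \right)} = 3 R \left(-1 + G + \sqrt{\frac{41}{9} - \frac{G}{9}}\right)$ ($H{\left(R,G \right)} = 3 R \left(\left(-1 + G\right) + \sqrt{\left(\left(- \frac{2}{9}\right) 2 - \frac{G}{9}\right) + 5}\right) = 3 R \left(\left(-1 + G\right) + \sqrt{\left(- \frac{4}{9} - \frac{G}{9}\right) + 5}\right) = 3 R \left(\left(-1 + G\right) + \sqrt{\frac{41}{9} - \frac{G}{9}}\right) = 3 R \left(-1 + G + \sqrt{\frac{41}{9} - \frac{G}{9}}\right)$)
$- 1839 H{\left(14,-17 \right)} = - 1839 \cdot 14 \left(-3 + \sqrt{41 - -17} + 3 \left(-17\right)\right) = - 1839 \cdot 14 \left(-3 + \sqrt{41 + 17} - 51\right) = - 1839 \cdot 14 \left(-3 + \sqrt{58} - 51\right) = - 1839 \cdot 14 \left(-54 + \sqrt{58}\right) = - 1839 \left(-756 + 14 \sqrt{58}\right) = 1390284 - 25746 \sqrt{58}$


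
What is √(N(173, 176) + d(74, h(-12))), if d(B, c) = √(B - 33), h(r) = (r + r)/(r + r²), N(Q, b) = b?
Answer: √(176 + √41) ≈ 13.506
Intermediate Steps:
h(r) = 2*r/(r + r²) (h(r) = (2*r)/(r + r²) = 2*r/(r + r²))
d(B, c) = √(-33 + B)
√(N(173, 176) + d(74, h(-12))) = √(176 + √(-33 + 74)) = √(176 + √41)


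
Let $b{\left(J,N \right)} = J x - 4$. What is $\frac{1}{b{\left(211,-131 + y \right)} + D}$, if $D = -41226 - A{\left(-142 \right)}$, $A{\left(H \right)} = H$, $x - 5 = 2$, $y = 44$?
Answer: $- \frac{1}{39611} \approx -2.5246 \cdot 10^{-5}$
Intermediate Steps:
$x = 7$ ($x = 5 + 2 = 7$)
$b{\left(J,N \right)} = -4 + 7 J$ ($b{\left(J,N \right)} = J 7 - 4 = 7 J - 4 = -4 + 7 J$)
$D = -41084$ ($D = -41226 - -142 = -41226 + 142 = -41084$)
$\frac{1}{b{\left(211,-131 + y \right)} + D} = \frac{1}{\left(-4 + 7 \cdot 211\right) - 41084} = \frac{1}{\left(-4 + 1477\right) - 41084} = \frac{1}{1473 - 41084} = \frac{1}{-39611} = - \frac{1}{39611}$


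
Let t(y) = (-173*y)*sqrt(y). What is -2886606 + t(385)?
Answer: -2886606 - 66605*sqrt(385) ≈ -4.1935e+6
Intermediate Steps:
t(y) = -173*y**(3/2)
-2886606 + t(385) = -2886606 - 66605*sqrt(385)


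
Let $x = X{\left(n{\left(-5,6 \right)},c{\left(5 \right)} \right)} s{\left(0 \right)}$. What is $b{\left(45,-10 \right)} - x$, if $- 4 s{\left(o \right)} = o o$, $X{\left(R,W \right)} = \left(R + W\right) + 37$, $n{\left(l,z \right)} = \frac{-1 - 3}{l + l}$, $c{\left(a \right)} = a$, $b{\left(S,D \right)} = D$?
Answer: $-10$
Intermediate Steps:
$n{\left(l,z \right)} = - \frac{2}{l}$ ($n{\left(l,z \right)} = - \frac{4}{2 l} = - 4 \frac{1}{2 l} = - \frac{2}{l}$)
$X{\left(R,W \right)} = 37 + R + W$
$s{\left(o \right)} = - \frac{o^{2}}{4}$ ($s{\left(o \right)} = - \frac{o o}{4} = - \frac{o^{2}}{4}$)
$x = 0$ ($x = \left(37 - \frac{2}{-5} + 5\right) \left(- \frac{0^{2}}{4}\right) = \left(37 - - \frac{2}{5} + 5\right) \left(\left(- \frac{1}{4}\right) 0\right) = \left(37 + \frac{2}{5} + 5\right) 0 = \frac{212}{5} \cdot 0 = 0$)
$b{\left(45,-10 \right)} - x = -10 - 0 = -10 + 0 = -10$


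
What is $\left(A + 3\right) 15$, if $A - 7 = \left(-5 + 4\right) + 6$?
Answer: $225$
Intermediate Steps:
$A = 12$ ($A = 7 + \left(\left(-5 + 4\right) + 6\right) = 7 + \left(-1 + 6\right) = 7 + 5 = 12$)
$\left(A + 3\right) 15 = \left(12 + 3\right) 15 = 15 \cdot 15 = 225$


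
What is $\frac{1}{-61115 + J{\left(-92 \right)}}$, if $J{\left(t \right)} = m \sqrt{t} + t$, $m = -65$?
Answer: $\frac{i}{- 61207 i + 130 \sqrt{23}} \approx -1.6336 \cdot 10^{-5} + 1.664 \cdot 10^{-7} i$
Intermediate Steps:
$J{\left(t \right)} = t - 65 \sqrt{t}$ ($J{\left(t \right)} = - 65 \sqrt{t} + t = t - 65 \sqrt{t}$)
$\frac{1}{-61115 + J{\left(-92 \right)}} = \frac{1}{-61115 - \left(92 + 65 \sqrt{-92}\right)} = \frac{1}{-61115 - \left(92 + 65 \cdot 2 i \sqrt{23}\right)} = \frac{1}{-61115 - \left(92 + 130 i \sqrt{23}\right)} = \frac{1}{-61207 - 130 i \sqrt{23}}$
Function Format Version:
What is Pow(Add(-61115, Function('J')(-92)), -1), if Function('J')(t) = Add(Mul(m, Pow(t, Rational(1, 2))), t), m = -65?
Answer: Mul(I, Pow(Add(Mul(-61207, I), Mul(130, Pow(23, Rational(1, 2)))), -1)) ≈ Add(-1.6336e-5, Mul(1.6640e-7, I))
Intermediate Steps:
Function('J')(t) = Add(t, Mul(-65, Pow(t, Rational(1, 2)))) (Function('J')(t) = Add(Mul(-65, Pow(t, Rational(1, 2))), t) = Add(t, Mul(-65, Pow(t, Rational(1, 2)))))
Pow(Add(-61115, Function('J')(-92)), -1) = Pow(Add(-61115, Add(-92, Mul(-65, Pow(-92, Rational(1, 2))))), -1) = Pow(Add(-61115, Add(-92, Mul(-65, Mul(2, I, Pow(23, Rational(1, 2)))))), -1) = Pow(Add(-61115, Add(-92, Mul(-130, I, Pow(23, Rational(1, 2))))), -1) = Pow(Add(-61207, Mul(-130, I, Pow(23, Rational(1, 2)))), -1)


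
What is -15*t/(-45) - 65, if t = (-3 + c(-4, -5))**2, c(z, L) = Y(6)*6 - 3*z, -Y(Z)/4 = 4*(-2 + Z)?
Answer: 46810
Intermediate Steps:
Y(Z) = 32 - 16*Z (Y(Z) = -16*(-2 + Z) = -4*(-8 + 4*Z) = 32 - 16*Z)
c(z, L) = -384 - 3*z (c(z, L) = (32 - 16*6)*6 - 3*z = (32 - 96)*6 - 3*z = -64*6 - 3*z = -384 - 3*z)
t = 140625 (t = (-3 + (-384 - 3*(-4)))**2 = (-3 + (-384 + 12))**2 = (-3 - 372)**2 = (-375)**2 = 140625)
-15*t/(-45) - 65 = -2109375/(-45) - 65 = -2109375*(-1)/45 - 65 = -15*(-3125) - 65 = 46875 - 65 = 46810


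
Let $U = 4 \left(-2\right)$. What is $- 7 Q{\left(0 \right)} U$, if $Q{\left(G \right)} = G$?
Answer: $0$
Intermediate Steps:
$U = -8$
$- 7 Q{\left(0 \right)} U = \left(-7\right) 0 \left(-8\right) = 0 \left(-8\right) = 0$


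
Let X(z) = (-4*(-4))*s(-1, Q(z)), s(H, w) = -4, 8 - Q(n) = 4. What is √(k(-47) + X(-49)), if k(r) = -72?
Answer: 2*I*√34 ≈ 11.662*I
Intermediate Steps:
Q(n) = 4 (Q(n) = 8 - 1*4 = 8 - 4 = 4)
X(z) = -64 (X(z) = -4*(-4)*(-4) = 16*(-4) = -64)
√(k(-47) + X(-49)) = √(-72 - 64) = √(-136) = 2*I*√34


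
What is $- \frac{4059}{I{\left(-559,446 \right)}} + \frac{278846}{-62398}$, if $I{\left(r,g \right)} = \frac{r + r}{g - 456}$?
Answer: $- \frac{711121162}{17440241} \approx -40.775$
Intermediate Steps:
$I{\left(r,g \right)} = \frac{2 r}{-456 + g}$
$- \frac{4059}{I{\left(-559,446 \right)}} + \frac{278846}{-62398} = - \frac{4059}{2 \left(-559\right) \frac{1}{-456 + 446}} + \frac{278846}{-62398} = - \frac{4059}{2 \left(-559\right) \frac{1}{-10}} + 278846 \left(- \frac{1}{62398}\right) = - \frac{4059}{2 \left(-559\right) \left(- \frac{1}{10}\right)} - \frac{139423}{31199} = - \frac{4059}{\frac{559}{5}} - \frac{139423}{31199} = \left(-4059\right) \frac{5}{559} - \frac{139423}{31199} = - \frac{20295}{559} - \frac{139423}{31199} = - \frac{711121162}{17440241}$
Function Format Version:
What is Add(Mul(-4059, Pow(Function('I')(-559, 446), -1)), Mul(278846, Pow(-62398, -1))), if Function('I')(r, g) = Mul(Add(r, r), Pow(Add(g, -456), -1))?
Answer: Rational(-711121162, 17440241) ≈ -40.775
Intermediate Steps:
Function('I')(r, g) = Mul(2, r, Pow(Add(-456, g), -1)) (Function('I')(r, g) = Mul(Mul(2, r), Pow(Add(-456, g), -1)) = Mul(2, r, Pow(Add(-456, g), -1)))
Add(Mul(-4059, Pow(Function('I')(-559, 446), -1)), Mul(278846, Pow(-62398, -1))) = Add(Mul(-4059, Pow(Mul(2, -559, Pow(Add(-456, 446), -1)), -1)), Mul(278846, Pow(-62398, -1))) = Add(Mul(-4059, Pow(Mul(2, -559, Pow(-10, -1)), -1)), Mul(278846, Rational(-1, 62398))) = Add(Mul(-4059, Pow(Mul(2, -559, Rational(-1, 10)), -1)), Rational(-139423, 31199)) = Add(Mul(-4059, Pow(Rational(559, 5), -1)), Rational(-139423, 31199)) = Add(Mul(-4059, Rational(5, 559)), Rational(-139423, 31199)) = Add(Rational(-20295, 559), Rational(-139423, 31199)) = Rational(-711121162, 17440241)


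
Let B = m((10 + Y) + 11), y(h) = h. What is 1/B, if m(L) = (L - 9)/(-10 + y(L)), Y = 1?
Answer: 12/13 ≈ 0.92308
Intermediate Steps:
m(L) = (-9 + L)/(-10 + L) (m(L) = (L - 9)/(-10 + L) = (-9 + L)/(-10 + L))
B = 13/12 (B = (-9 + ((10 + 1) + 11))/(-10 + ((10 + 1) + 11)) = (-9 + (11 + 11))/(-10 + (11 + 11)) = (-9 + 22)/(-10 + 22) = 13/12 ≈ 1.0833)
1/B = 1/(13/12) = 12/13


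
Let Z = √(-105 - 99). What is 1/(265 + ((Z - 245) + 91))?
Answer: 37/4175 - 2*I*√51/12525 ≈ 0.0088623 - 0.0011403*I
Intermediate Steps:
Z = 2*I*√51 (Z = √(-204) = 2*I*√51 ≈ 14.283*I)
1/(265 + ((Z - 245) + 91)) = 1/(265 + ((2*I*√51 - 245) + 91)) = 1/(265 + ((-245 + 2*I*√51) + 91)) = 1/(265 + (-154 + 2*I*√51)) = 1/(111 + 2*I*√51)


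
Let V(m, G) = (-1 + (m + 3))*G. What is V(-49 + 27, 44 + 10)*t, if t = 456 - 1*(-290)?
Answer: -805680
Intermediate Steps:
t = 746 (t = 456 + 290 = 746)
V(m, G) = G*(2 + m) (V(m, G) = (-1 + (3 + m))*G = (2 + m)*G = G*(2 + m))
V(-49 + 27, 44 + 10)*t = ((44 + 10)*(2 + (-49 + 27)))*746 = (54*(2 - 22))*746 = (54*(-20))*746 = -1080*746 = -805680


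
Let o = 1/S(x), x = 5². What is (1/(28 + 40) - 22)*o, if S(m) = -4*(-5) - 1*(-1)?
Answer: -1495/1428 ≈ -1.0469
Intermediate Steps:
x = 25
S(m) = 21 (S(m) = 20 + 1 = 21)
o = 1/21 ≈ 0.047619
(1/(28 + 40) - 22)*o = (1/(28 + 40) - 22)*(1/21) = (1/68 - 22)*(1/21) = -1495/68*1/21 = -1495/1428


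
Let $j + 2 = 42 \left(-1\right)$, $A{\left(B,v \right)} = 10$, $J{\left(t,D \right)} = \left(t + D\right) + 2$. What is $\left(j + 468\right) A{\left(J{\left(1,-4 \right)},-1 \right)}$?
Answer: $4240$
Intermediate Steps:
$J{\left(t,D \right)} = 2 + D + t$ ($J{\left(t,D \right)} = \left(D + t\right) + 2 = 2 + D + t$)
$j = -44$ ($j = -2 + 42 \left(-1\right) = -2 - 42 = -44$)
$\left(j + 468\right) A{\left(J{\left(1,-4 \right)},-1 \right)} = \left(-44 + 468\right) 10 = 424 \cdot 10 = 4240$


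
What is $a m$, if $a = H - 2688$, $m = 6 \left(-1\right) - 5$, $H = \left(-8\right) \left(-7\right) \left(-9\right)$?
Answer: $35112$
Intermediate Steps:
$H = -504$ ($H = 56 \left(-9\right) = -504$)
$m = -11$ ($m = -6 - 5 = -11$)
$a = -3192$ ($a = -504 - 2688 = -3192$)
$a m = \left(-3192\right) \left(-11\right) = 35112$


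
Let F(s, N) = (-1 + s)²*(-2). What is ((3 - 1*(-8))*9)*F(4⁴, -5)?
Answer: -12874950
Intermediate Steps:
F(s, N) = -2*(-1 + s)²
((3 - 1*(-8))*9)*F(4⁴, -5) = ((3 - 1*(-8))*9)*(-2*(-1 + 4⁴)²) = ((3 + 8)*9)*(-2*(-1 + 256)²) = (11*9)*(-2*255²) = 99*(-2*65025) = 99*(-130050) = -12874950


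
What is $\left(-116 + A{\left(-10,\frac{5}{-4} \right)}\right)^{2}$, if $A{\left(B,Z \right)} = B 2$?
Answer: $18496$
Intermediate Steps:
$A{\left(B,Z \right)} = 2 B$
$\left(-116 + A{\left(-10,\frac{5}{-4} \right)}\right)^{2} = \left(-116 + 2 \left(-10\right)\right)^{2} = \left(-116 - 20\right)^{2} = \left(-136\right)^{2} = 18496$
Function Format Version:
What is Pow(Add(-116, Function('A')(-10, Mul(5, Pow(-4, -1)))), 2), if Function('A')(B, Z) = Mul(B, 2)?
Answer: 18496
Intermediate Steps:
Function('A')(B, Z) = Mul(2, B)
Pow(Add(-116, Function('A')(-10, Mul(5, Pow(-4, -1)))), 2) = Pow(Add(-116, Mul(2, -10)), 2) = Pow(Add(-116, -20), 2) = Pow(-136, 2) = 18496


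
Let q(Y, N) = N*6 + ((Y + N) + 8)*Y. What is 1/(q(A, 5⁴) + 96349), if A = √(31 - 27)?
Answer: 1/101369 ≈ 9.8649e-6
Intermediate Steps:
A = 2 (A = √4 = 2)
q(Y, N) = 6*N + Y*(8 + N + Y) (q(Y, N) = 6*N + ((N + Y) + 8)*Y = 6*N + (8 + N + Y)*Y = 6*N + Y*(8 + N + Y))
1/(q(A, 5⁴) + 96349) = 1/((2² + 6*5⁴ + 8*2 + 5⁴*2) + 96349) = 1/((4 + 6*625 + 16 + 625*2) + 96349) = 1/((4 + 3750 + 16 + 1250) + 96349) = 1/(5020 + 96349) = 1/101369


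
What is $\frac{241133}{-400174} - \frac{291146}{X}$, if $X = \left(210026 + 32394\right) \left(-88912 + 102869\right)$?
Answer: $- \frac{101997423779928}{169246387166695} \approx -0.60266$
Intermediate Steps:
$X = 3383455940$ ($X = 242420 \cdot 13957 = 3383455940$)
$\frac{241133}{-400174} - \frac{291146}{X} = \frac{241133}{-400174} - \frac{291146}{3383455940} = 241133 \left(- \frac{1}{400174}\right) - \frac{145573}{1691727970} = - \frac{241133}{400174} - \frac{145573}{1691727970} = - \frac{101997423779928}{169246387166695}$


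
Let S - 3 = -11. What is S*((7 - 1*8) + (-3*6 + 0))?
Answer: 152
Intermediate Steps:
S = -8 (S = 3 - 11 = -8)
S*((7 - 1*8) + (-3*6 + 0)) = -8*((7 - 1*8) + (-3*6 + 0)) = -8*((7 - 8) + (-18 + 0)) = -8*(-1 - 18) = -8*(-19) = 152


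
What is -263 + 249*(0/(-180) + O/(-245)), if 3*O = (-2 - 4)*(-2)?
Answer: -65431/245 ≈ -267.07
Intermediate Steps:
O = 4 (O = ((-2 - 4)*(-2))/3 = (-6*(-2))/3 = (⅓)*12 = 4)
-263 + 249*(0/(-180) + O/(-245)) = -263 + 249*(0/(-180) + 4/(-245)) = -263 + 249*(0*(-1/180) + 4*(-1/245)) = -263 + 249*(0 - 4/245) = -263 + 249*(-4/245) = -263 - 996/245 = -65431/245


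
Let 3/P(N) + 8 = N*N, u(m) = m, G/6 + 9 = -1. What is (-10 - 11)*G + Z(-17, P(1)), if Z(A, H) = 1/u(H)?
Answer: 3773/3 ≈ 1257.7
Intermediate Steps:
G = -60 (G = -54 + 6*(-1) = -54 - 6 = -60)
P(N) = 3/(-8 + N**2) (P(N) = 3/(-8 + N*N) = 3/(-8 + N**2))
Z(A, H) = 1/H
(-10 - 11)*G + Z(-17, P(1)) = (-10 - 11)*(-60) + 1/(3/(-8 + 1**2)) = -21*(-60) + 1/(3/(-8 + 1)) = 1260 + 1/(3/(-7)) = 1260 + 1/(3*(-1/7)) = 1260 + 1/(-3/7) = 1260 - 7/3 = 3773/3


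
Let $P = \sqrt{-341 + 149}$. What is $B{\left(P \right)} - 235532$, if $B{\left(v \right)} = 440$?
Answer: $-235092$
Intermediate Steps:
$P = 8 i \sqrt{3}$ ($P = \sqrt{-192} = 8 i \sqrt{3} \approx 13.856 i$)
$B{\left(P \right)} - 235532 = 440 - 235532 = -235092$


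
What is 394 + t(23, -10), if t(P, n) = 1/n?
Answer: 3939/10 ≈ 393.90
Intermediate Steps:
394 + t(23, -10) = 394 + 1/(-10) = 394 - ⅒ = 3939/10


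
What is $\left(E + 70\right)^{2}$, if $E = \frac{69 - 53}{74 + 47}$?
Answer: $\frac{72012196}{14641} \approx 4918.5$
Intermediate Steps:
$E = \frac{16}{121} \approx 0.13223$
$\left(E + 70\right)^{2} = \left(\frac{16}{121} + 70\right)^{2} = \left(\frac{8486}{121}\right)^{2} = \frac{72012196}{14641}$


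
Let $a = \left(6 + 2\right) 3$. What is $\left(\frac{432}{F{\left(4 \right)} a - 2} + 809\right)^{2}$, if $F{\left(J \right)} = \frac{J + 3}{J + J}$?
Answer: $\frac{249734809}{361} \approx 6.9179 \cdot 10^{5}$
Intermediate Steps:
$a = 24$ ($a = 8 \cdot 3 = 24$)
$F{\left(J \right)} = \frac{3 + J}{2 J}$
$\left(\frac{432}{F{\left(4 \right)} a - 2} + 809\right)^{2} = \left(\frac{432}{\frac{3 + 4}{2 \cdot 4} \cdot 24 - 2} + 809\right)^{2} = \left(\frac{432}{\frac{1}{2} \cdot \frac{1}{4} \cdot 7 \cdot 24 - 2} + 809\right)^{2} = \left(\frac{432}{\frac{7}{8} \cdot 24 - 2} + 809\right)^{2} = \left(\frac{432}{21 - 2} + 809\right)^{2} = \left(\frac{432}{19} + 809\right)^{2} = \left(\frac{15803}{19}\right)^{2} = \frac{249734809}{361}$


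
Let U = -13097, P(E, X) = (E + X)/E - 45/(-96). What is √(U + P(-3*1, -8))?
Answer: I*√7541490/24 ≈ 114.42*I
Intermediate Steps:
P(E, X) = 15/32 + (E + X)/E (P(E, X) = (E + X)/E - 45*(-1/96) = (E + X)/E + 15/32 = 15/32 + (E + X)/E)
√(U + P(-3*1, -8)) = √(-13097 + (47/32 - 8/((-3*1)))) = √(-13097 + (47/32 - 8/(-3))) = √(-13097 + (47/32 - 8*(-⅓))) = √(-13097 + (47/32 + 8/3)) = √(-13097 + 397/96) = √(-1256915/96) = I*√7541490/24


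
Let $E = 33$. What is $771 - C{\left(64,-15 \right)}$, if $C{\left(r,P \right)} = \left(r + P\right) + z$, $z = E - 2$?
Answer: $691$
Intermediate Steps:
$z = 31$ ($z = 33 - 2 = 31$)
$C{\left(r,P \right)} = 31 + P + r$ ($C{\left(r,P \right)} = \left(r + P\right) + 31 = \left(P + r\right) + 31 = 31 + P + r$)
$771 - C{\left(64,-15 \right)} = 771 - \left(31 - 15 + 64\right) = 771 - 80 = 691$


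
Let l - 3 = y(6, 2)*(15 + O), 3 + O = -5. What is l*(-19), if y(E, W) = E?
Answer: -855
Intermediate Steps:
O = -8 (O = -3 - 5 = -8)
l = 45 (l = 3 + 6*(15 - 8) = 3 + 6*7 = 3 + 42 = 45)
l*(-19) = 45*(-19) = -855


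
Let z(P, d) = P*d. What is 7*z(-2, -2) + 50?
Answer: 78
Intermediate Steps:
7*z(-2, -2) + 50 = 7*(-2*(-2)) + 50 = 7*4 + 50 = 28 + 50 = 78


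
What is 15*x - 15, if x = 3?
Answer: 30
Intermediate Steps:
15*x - 15 = 15*3 - 15 = 45 - 15 = 30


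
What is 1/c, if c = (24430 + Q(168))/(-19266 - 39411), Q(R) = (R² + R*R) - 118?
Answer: -19559/26920 ≈ -0.72656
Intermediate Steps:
Q(R) = -118 + 2*R² (Q(R) = (R² + R²) - 118 = 2*R² - 118 = -118 + 2*R²)
c = -26920/19559 (c = (24430 + (-118 + 2*168²))/(-19266 - 39411) = (24430 + (-118 + 2*28224))/(-58677) = (24430 + (-118 + 56448))*(-1/58677) = (24430 + 56330)*(-1/58677) = 80760*(-1/58677) = -26920/19559 ≈ -1.3763)
1/c = 1/(-26920/19559) = -19559/26920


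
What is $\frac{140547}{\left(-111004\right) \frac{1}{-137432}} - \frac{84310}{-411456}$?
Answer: $\frac{993443953438733}{5709157728} \approx 1.7401 \cdot 10^{5}$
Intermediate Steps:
$\frac{140547}{\left(-111004\right) \frac{1}{-137432}} - \frac{84310}{-411456} = \frac{140547}{\left(-111004\right) \left(- \frac{1}{137432}\right)} - - \frac{42155}{205728} = \frac{140547}{\frac{27751}{34358}} + \frac{42155}{205728} = 140547 \cdot \frac{34358}{27751} + \frac{42155}{205728} = \frac{4828913826}{27751} + \frac{42155}{205728} = \frac{993443953438733}{5709157728}$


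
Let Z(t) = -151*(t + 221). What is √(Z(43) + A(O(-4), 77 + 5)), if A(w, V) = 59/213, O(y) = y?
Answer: I*√1808577249/213 ≈ 199.66*I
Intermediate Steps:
A(w, V) = 59/213 (A(w, V) = 59*(1/213) = 59/213)
Z(t) = -33371 - 151*t (Z(t) = -151*(221 + t) = -33371 - 151*t)
√(Z(43) + A(O(-4), 77 + 5)) = √((-33371 - 151*43) + 59/213) = √((-33371 - 6493) + 59/213) = √(-39864 + 59/213) = √(-8490973/213) = I*√1808577249/213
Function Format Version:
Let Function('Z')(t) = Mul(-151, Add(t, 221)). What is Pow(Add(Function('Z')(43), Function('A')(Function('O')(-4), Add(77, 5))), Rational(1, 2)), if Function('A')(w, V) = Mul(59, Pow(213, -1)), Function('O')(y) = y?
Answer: Mul(Rational(1, 213), I, Pow(1808577249, Rational(1, 2))) ≈ Mul(199.66, I)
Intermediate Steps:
Function('A')(w, V) = Rational(59, 213) (Function('A')(w, V) = Mul(59, Rational(1, 213)) = Rational(59, 213))
Function('Z')(t) = Add(-33371, Mul(-151, t)) (Function('Z')(t) = Mul(-151, Add(221, t)) = Add(-33371, Mul(-151, t)))
Pow(Add(Function('Z')(43), Function('A')(Function('O')(-4), Add(77, 5))), Rational(1, 2)) = Pow(Add(Add(-33371, Mul(-151, 43)), Rational(59, 213)), Rational(1, 2)) = Pow(Add(Add(-33371, -6493), Rational(59, 213)), Rational(1, 2)) = Pow(Add(-39864, Rational(59, 213)), Rational(1, 2)) = Pow(Rational(-8490973, 213), Rational(1, 2)) = Mul(Rational(1, 213), I, Pow(1808577249, Rational(1, 2)))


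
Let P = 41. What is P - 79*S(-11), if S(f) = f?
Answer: 910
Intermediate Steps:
P - 79*S(-11) = 41 - 79*(-11) = 41 + 869 = 910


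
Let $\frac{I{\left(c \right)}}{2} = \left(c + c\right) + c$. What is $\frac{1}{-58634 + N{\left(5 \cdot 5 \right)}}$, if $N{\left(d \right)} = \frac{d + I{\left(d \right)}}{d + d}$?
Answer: $- \frac{2}{117261} \approx -1.7056 \cdot 10^{-5}$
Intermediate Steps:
$I{\left(c \right)} = 6 c$ ($I{\left(c \right)} = 2 \left(\left(c + c\right) + c\right) = 2 \left(2 c + c\right) = 2 \cdot 3 c = 6 c$)
$N{\left(d \right)} = \frac{7}{2}$ ($N{\left(d \right)} = \frac{d + 6 d}{d + d} = \frac{7 d}{2 d} = 7 d \frac{1}{2 d} = \frac{7}{2}$)
$\frac{1}{-58634 + N{\left(5 \cdot 5 \right)}} = \frac{1}{-58634 + \frac{7}{2}} = \frac{1}{- \frac{117261}{2}} = - \frac{2}{117261}$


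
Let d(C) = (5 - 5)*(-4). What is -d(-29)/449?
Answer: 0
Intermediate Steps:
d(C) = 0 (d(C) = 0*(-4) = 0)
-d(-29)/449 = -0/449 = -1*0 = 0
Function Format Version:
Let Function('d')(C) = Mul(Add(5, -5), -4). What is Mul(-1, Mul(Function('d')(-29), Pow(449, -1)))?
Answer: 0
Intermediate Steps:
Function('d')(C) = 0 (Function('d')(C) = Mul(0, -4) = 0)
Mul(-1, Mul(Function('d')(-29), Pow(449, -1))) = Mul(-1, Mul(0, Pow(449, -1))) = Mul(-1, Mul(0, Rational(1, 449))) = Mul(-1, 0) = 0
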